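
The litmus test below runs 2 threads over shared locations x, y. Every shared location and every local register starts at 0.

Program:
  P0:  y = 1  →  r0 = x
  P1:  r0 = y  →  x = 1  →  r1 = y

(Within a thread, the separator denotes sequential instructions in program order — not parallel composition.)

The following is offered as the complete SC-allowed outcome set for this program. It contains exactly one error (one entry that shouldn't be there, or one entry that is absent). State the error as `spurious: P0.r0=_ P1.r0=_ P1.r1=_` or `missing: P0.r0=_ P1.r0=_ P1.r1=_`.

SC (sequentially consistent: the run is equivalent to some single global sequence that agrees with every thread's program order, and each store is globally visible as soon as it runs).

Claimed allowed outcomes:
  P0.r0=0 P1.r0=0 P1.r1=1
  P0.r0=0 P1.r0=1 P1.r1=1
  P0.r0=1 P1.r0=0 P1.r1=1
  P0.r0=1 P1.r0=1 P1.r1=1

missing: P0.r0=1 P1.r0=0 P1.r1=0

outcome vector order: (P0.r0,P1.r0,P1.r1)
[SC] allowed = {001; 011; 100; 101; 111}
SC∖claimed = {100}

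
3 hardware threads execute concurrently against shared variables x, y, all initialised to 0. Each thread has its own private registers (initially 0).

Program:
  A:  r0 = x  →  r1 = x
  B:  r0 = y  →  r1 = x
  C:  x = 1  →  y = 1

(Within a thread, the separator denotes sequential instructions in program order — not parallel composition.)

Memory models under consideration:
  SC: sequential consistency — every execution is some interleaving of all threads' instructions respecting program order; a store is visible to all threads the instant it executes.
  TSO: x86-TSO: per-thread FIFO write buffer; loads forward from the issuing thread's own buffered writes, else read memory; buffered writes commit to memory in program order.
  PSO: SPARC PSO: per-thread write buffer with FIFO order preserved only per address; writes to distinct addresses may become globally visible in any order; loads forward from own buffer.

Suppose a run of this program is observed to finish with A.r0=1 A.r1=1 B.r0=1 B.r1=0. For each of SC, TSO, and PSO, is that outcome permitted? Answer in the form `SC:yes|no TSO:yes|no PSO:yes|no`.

outcome vector order: (A.r0,A.r1,B.r0,B.r1)
SC (9): (0,0,0,0); (0,0,0,1); (0,0,1,1); (0,1,0,0); (0,1,0,1); (0,1,1,1); (1,1,0,0); (1,1,0,1); (1,1,1,1)
TSO (9): (0,0,0,0); (0,0,0,1); (0,0,1,1); (0,1,0,0); (0,1,0,1); (0,1,1,1); (1,1,0,0); (1,1,0,1); (1,1,1,1)
PSO (12): (0,0,0,0); (0,0,0,1); (0,0,1,0); (0,0,1,1); (0,1,0,0); (0,1,0,1); (0,1,1,0); (0,1,1,1); (1,1,0,0); (1,1,0,1); (1,1,1,0); (1,1,1,1)
target (1,1,1,0) ∈ {PSO}

SC:no TSO:no PSO:yes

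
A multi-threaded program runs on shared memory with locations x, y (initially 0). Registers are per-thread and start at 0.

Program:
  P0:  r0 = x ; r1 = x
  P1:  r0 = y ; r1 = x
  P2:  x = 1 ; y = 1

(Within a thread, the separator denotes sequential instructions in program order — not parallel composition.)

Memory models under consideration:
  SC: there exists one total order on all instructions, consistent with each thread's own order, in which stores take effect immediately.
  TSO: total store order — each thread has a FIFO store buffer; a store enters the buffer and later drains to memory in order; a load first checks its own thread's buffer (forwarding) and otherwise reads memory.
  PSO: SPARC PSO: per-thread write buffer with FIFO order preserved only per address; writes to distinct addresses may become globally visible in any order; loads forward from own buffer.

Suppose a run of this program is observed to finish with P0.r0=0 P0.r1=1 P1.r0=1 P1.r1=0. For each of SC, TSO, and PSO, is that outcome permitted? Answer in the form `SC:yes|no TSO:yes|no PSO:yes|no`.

outcome vector order: (P0.r0,P0.r1,P1.r0,P1.r1)
SC (9): 0000 0001 0011 0100 0101 0111 1100 1101 1111
TSO (9): 0000 0001 0011 0100 0101 0111 1100 1101 1111
PSO (12): 0000 0001 0010 0011 0100 0101 0110 0111 1100 1101 1110 1111
target 0110 ∈ {PSO}

SC:no TSO:no PSO:yes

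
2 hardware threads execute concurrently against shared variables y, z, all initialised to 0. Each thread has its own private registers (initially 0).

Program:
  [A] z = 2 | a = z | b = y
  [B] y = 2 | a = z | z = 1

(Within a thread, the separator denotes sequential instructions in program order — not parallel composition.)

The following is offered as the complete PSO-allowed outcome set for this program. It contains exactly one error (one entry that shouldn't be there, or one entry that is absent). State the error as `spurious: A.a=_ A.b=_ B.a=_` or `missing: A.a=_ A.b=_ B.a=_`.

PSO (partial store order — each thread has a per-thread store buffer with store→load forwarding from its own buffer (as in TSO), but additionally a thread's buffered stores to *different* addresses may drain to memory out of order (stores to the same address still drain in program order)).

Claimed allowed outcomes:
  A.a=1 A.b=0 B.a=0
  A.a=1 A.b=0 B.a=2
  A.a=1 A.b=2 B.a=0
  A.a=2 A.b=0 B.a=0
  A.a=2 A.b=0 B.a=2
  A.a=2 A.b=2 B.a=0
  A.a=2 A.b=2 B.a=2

missing: A.a=1 A.b=2 B.a=2

outcome vector order: (A.a,A.b,B.a)
PSO: 8 outcomes — {(1,0,0); (1,0,2); (1,2,0); (1,2,2); (2,0,0); (2,0,2); (2,2,0); (2,2,2)}
PSO∖claimed = {(1,2,2)}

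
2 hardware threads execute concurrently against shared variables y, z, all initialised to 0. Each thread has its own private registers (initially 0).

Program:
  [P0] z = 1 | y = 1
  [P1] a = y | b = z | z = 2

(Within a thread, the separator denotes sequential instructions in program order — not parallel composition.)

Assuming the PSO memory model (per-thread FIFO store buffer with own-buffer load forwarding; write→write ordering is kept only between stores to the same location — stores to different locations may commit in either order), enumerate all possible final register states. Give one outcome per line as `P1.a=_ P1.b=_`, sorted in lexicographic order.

P1.a=0 P1.b=0
P1.a=0 P1.b=1
P1.a=1 P1.b=0
P1.a=1 P1.b=1

outcome vector order: (P1.a,P1.b)
|PSO outcomes| = 4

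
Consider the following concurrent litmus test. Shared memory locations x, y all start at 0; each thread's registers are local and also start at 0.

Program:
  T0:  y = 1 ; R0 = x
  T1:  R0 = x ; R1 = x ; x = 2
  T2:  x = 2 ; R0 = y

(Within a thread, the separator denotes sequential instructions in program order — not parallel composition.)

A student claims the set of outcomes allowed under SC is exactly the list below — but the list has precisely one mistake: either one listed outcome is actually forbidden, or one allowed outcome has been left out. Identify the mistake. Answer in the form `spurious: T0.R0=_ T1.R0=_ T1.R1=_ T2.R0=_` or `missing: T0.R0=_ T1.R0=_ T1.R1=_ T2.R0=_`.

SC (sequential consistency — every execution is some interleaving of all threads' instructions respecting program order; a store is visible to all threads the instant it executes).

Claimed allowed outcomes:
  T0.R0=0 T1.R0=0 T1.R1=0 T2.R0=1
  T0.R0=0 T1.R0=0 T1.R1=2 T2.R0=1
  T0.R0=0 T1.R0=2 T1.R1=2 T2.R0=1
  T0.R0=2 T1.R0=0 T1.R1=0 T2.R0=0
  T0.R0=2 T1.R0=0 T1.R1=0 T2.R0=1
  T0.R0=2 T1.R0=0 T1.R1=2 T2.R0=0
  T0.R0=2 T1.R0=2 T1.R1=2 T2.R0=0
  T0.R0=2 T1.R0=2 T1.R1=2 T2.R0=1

missing: T0.R0=2 T1.R0=0 T1.R1=2 T2.R0=1

outcome vector order: (T0.R0,T1.R0,T1.R1,T2.R0)
SC: 9 outcomes — {0/0/0/1, 0/0/2/1, 0/2/2/1, 2/0/0/0, 2/0/0/1, 2/0/2/0, 2/0/2/1, 2/2/2/0, 2/2/2/1}
SC∖claimed = {2/0/2/1}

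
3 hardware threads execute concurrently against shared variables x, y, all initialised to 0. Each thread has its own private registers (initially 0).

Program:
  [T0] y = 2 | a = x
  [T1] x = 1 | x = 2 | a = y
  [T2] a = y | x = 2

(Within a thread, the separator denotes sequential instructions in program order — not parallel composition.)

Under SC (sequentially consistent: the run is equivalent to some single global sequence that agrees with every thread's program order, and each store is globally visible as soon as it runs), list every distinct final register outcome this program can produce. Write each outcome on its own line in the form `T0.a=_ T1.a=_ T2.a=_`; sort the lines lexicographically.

outcome vector order: (T0.a,T1.a,T2.a)
|SC outcomes| = 8

T0.a=0 T1.a=2 T2.a=0
T0.a=0 T1.a=2 T2.a=2
T0.a=1 T1.a=2 T2.a=0
T0.a=1 T1.a=2 T2.a=2
T0.a=2 T1.a=0 T2.a=0
T0.a=2 T1.a=0 T2.a=2
T0.a=2 T1.a=2 T2.a=0
T0.a=2 T1.a=2 T2.a=2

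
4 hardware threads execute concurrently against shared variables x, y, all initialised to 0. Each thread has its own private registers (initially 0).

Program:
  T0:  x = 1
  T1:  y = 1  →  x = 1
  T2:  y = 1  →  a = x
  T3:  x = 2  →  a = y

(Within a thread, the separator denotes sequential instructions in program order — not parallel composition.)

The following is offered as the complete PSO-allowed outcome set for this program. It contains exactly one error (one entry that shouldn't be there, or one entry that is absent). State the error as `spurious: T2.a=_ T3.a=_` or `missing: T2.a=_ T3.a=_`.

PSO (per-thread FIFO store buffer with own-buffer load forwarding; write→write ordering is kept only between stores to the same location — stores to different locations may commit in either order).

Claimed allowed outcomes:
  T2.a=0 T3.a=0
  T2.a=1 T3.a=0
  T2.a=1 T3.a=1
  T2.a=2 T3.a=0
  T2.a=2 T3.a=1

outcome vector order: (T2.a,T3.a)
PSO (6): 00; 01; 10; 11; 20; 21
PSO∖claimed = {01}

missing: T2.a=0 T3.a=1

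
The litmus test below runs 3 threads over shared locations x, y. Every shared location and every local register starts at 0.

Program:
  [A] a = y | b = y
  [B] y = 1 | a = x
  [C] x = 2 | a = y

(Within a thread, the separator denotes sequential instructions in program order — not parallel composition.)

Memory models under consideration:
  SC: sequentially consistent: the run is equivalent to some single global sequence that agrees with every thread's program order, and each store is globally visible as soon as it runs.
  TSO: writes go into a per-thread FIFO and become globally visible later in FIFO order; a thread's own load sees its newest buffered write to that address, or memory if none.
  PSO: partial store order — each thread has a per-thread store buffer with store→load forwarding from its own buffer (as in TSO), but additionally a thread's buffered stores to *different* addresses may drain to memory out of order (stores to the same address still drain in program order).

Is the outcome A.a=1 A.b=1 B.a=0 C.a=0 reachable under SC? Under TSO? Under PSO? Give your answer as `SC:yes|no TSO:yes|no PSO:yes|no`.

outcome vector order: (A.a,A.b,B.a,C.a)
SC (9): 0001; 0020; 0021; 0101; 0120; 0121; 1101; 1120; 1121
TSO (12): 0000; 0001; 0020; 0021; 0100; 0101; 0120; 0121; 1100; 1101; 1120; 1121
PSO (12): 0000; 0001; 0020; 0021; 0100; 0101; 0120; 0121; 1100; 1101; 1120; 1121
target 1100 ∈ {TSO,PSO}

SC:no TSO:yes PSO:yes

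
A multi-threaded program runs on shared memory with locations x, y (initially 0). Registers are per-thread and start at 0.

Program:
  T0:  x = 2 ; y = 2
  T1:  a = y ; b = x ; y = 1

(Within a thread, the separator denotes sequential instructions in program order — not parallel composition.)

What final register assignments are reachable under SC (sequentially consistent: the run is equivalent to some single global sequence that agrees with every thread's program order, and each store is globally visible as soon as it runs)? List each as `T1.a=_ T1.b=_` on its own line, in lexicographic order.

outcome vector order: (T1.a,T1.b)
|SC outcomes| = 3

T1.a=0 T1.b=0
T1.a=0 T1.b=2
T1.a=2 T1.b=2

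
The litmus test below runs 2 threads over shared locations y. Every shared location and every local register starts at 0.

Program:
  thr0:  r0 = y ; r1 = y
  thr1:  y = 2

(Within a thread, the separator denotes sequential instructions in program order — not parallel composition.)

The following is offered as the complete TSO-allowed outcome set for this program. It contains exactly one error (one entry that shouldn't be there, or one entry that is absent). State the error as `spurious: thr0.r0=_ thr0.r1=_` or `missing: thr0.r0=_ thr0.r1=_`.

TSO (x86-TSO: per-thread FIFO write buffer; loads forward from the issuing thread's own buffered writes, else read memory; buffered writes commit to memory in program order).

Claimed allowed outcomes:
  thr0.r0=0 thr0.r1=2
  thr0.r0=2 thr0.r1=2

missing: thr0.r0=0 thr0.r1=0

outcome vector order: (thr0.r0,thr0.r1)
TSO (3): (0,0), (0,2), (2,2)
TSO∖claimed = {(0,0)}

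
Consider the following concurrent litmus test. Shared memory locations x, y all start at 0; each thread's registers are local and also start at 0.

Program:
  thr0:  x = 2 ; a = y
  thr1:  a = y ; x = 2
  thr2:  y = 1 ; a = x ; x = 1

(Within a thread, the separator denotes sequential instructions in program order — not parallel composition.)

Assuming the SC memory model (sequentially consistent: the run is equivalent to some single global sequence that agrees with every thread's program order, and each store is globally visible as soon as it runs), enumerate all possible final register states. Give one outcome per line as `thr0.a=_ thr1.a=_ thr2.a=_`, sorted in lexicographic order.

outcome vector order: (thr0.a,thr1.a,thr2.a)
|SC outcomes| = 6

thr0.a=0 thr1.a=0 thr2.a=2
thr0.a=0 thr1.a=1 thr2.a=2
thr0.a=1 thr1.a=0 thr2.a=0
thr0.a=1 thr1.a=0 thr2.a=2
thr0.a=1 thr1.a=1 thr2.a=0
thr0.a=1 thr1.a=1 thr2.a=2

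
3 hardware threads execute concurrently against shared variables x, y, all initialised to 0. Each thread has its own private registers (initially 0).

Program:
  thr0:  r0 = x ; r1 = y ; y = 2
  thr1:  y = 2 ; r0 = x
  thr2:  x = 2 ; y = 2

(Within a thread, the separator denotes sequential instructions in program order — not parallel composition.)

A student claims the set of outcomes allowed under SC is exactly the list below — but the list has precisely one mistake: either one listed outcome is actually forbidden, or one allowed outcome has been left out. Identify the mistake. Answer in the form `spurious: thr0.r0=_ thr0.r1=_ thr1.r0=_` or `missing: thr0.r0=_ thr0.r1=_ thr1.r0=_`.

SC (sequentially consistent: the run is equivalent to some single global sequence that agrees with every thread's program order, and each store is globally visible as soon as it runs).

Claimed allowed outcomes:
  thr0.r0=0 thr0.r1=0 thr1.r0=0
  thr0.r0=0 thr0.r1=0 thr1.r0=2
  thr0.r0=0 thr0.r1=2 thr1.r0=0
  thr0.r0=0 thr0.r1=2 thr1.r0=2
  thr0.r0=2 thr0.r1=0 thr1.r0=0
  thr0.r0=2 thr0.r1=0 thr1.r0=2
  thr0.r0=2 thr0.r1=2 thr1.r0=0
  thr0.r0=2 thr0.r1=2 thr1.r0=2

outcome vector order: (thr0.r0,thr0.r1,thr1.r0)
SC (7): (0,0,0) (0,0,2) (0,2,0) (0,2,2) (2,0,2) (2,2,0) (2,2,2)
claimed∖SC = {(2,0,0)}

spurious: thr0.r0=2 thr0.r1=0 thr1.r0=0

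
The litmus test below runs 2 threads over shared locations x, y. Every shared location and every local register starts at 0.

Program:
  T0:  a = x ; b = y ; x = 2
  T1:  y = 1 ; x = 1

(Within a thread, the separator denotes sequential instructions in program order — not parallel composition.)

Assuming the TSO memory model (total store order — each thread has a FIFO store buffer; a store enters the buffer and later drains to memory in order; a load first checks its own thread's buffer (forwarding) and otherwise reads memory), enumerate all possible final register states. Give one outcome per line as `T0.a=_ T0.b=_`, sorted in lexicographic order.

outcome vector order: (T0.a,T0.b)
|TSO outcomes| = 3

T0.a=0 T0.b=0
T0.a=0 T0.b=1
T0.a=1 T0.b=1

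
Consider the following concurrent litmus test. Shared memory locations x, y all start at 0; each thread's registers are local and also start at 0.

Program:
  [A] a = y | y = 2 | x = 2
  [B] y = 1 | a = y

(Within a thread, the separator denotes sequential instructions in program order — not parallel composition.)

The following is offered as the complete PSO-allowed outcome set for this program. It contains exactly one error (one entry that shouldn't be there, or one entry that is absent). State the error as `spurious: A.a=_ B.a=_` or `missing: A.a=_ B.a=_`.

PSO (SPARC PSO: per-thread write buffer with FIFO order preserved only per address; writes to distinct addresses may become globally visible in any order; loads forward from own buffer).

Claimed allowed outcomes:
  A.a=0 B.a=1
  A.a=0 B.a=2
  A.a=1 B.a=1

missing: A.a=1 B.a=2

outcome vector order: (A.a,B.a)
PSO (4): <0 1>, <0 2>, <1 1>, <1 2>
PSO∖claimed = {<1 2>}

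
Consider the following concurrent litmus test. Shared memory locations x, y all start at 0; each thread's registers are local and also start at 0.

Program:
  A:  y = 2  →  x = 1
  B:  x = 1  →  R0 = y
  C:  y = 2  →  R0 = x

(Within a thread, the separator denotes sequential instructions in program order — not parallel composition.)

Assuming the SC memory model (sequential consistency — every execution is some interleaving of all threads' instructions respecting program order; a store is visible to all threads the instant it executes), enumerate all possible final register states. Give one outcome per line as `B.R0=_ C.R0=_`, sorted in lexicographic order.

B.R0=0 C.R0=1
B.R0=2 C.R0=0
B.R0=2 C.R0=1

outcome vector order: (B.R0,C.R0)
|SC outcomes| = 3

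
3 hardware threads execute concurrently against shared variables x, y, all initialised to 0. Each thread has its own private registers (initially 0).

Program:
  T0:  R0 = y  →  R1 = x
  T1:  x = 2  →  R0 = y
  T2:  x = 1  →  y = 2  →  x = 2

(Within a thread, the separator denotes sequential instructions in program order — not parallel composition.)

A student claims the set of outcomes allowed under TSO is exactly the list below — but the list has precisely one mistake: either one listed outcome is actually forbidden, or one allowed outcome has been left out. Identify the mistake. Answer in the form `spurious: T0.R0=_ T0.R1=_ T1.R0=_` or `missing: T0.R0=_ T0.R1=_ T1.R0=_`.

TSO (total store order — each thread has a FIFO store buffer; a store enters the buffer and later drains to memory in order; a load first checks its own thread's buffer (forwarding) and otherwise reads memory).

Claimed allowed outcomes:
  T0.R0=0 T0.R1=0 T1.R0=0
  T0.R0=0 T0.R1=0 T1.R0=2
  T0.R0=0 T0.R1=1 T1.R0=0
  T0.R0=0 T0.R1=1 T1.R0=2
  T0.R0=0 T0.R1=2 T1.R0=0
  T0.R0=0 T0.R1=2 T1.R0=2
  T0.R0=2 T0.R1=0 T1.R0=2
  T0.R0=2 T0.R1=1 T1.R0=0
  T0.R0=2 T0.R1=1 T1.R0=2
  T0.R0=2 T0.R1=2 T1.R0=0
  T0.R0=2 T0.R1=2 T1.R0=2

outcome vector order: (T0.R0,T0.R1,T1.R0)
TSO: 10 outcomes — {0/0/0, 0/0/2, 0/1/0, 0/1/2, 0/2/0, 0/2/2, 2/1/0, 2/1/2, 2/2/0, 2/2/2}
claimed∖TSO = {2/0/2}

spurious: T0.R0=2 T0.R1=0 T1.R0=2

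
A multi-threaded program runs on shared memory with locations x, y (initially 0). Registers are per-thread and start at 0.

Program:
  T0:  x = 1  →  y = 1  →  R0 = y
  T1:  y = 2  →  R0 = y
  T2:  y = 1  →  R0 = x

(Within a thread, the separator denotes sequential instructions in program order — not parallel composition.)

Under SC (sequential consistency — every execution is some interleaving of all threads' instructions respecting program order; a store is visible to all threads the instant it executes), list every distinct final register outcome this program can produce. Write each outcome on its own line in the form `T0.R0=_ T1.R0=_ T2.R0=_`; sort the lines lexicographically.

outcome vector order: (T0.R0,T1.R0,T2.R0)
|SC outcomes| = 7

T0.R0=1 T1.R0=1 T2.R0=0
T0.R0=1 T1.R0=1 T2.R0=1
T0.R0=1 T1.R0=2 T2.R0=0
T0.R0=1 T1.R0=2 T2.R0=1
T0.R0=2 T1.R0=1 T2.R0=1
T0.R0=2 T1.R0=2 T2.R0=0
T0.R0=2 T1.R0=2 T2.R0=1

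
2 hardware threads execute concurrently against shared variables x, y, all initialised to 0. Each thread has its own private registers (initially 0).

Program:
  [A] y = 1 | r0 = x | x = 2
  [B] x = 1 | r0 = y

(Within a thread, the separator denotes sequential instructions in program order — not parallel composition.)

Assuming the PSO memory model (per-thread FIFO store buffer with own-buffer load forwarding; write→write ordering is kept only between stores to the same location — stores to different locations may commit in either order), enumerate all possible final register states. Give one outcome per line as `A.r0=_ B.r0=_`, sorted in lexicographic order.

A.r0=0 B.r0=0
A.r0=0 B.r0=1
A.r0=1 B.r0=0
A.r0=1 B.r0=1

outcome vector order: (A.r0,B.r0)
|PSO outcomes| = 4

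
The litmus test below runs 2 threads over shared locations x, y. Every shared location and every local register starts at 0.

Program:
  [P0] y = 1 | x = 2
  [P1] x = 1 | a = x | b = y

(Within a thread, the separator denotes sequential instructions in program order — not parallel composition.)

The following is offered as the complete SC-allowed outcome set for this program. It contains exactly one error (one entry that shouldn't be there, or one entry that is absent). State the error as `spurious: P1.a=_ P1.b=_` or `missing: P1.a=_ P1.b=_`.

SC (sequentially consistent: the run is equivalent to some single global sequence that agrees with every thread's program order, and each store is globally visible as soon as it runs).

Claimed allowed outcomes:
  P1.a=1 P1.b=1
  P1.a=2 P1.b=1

missing: P1.a=1 P1.b=0

outcome vector order: (P1.a,P1.b)
SC (3): <1 0>; <1 1>; <2 1>
SC∖claimed = {<1 0>}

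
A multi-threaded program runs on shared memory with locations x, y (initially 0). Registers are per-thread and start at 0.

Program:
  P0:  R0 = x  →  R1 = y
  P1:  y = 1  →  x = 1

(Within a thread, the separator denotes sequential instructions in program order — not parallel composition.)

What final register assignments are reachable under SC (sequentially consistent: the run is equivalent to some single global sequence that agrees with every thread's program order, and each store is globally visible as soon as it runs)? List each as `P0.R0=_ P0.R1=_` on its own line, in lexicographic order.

P0.R0=0 P0.R1=0
P0.R0=0 P0.R1=1
P0.R0=1 P0.R1=1

outcome vector order: (P0.R0,P0.R1)
|SC outcomes| = 3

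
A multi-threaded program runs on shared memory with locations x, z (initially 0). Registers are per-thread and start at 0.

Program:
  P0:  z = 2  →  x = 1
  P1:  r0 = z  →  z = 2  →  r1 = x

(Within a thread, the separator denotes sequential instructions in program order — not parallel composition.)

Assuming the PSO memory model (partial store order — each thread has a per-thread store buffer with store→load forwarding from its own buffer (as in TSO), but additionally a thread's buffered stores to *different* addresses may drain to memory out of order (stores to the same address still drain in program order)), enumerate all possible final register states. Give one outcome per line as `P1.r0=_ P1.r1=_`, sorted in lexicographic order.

outcome vector order: (P1.r0,P1.r1)
|PSO outcomes| = 4

P1.r0=0 P1.r1=0
P1.r0=0 P1.r1=1
P1.r0=2 P1.r1=0
P1.r0=2 P1.r1=1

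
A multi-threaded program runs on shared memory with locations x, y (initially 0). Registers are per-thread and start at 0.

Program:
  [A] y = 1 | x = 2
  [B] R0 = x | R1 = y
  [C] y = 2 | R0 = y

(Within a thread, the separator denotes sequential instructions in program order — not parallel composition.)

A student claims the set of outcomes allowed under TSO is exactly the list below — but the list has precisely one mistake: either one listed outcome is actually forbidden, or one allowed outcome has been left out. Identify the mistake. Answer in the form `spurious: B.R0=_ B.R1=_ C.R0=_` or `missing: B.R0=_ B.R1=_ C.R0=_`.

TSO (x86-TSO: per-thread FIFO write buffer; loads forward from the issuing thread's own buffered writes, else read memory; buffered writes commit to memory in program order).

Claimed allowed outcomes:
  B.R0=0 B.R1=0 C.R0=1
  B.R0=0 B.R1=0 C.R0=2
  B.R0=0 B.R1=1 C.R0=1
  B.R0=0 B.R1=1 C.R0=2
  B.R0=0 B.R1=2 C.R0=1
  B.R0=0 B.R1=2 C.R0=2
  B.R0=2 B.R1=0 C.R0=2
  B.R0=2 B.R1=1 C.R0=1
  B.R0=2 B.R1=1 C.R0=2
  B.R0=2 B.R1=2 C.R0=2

spurious: B.R0=2 B.R1=0 C.R0=2

outcome vector order: (B.R0,B.R1,C.R0)
[TSO] allowed = {0/0/1; 0/0/2; 0/1/1; 0/1/2; 0/2/1; 0/2/2; 2/1/1; 2/1/2; 2/2/2}
claimed∖TSO = {2/0/2}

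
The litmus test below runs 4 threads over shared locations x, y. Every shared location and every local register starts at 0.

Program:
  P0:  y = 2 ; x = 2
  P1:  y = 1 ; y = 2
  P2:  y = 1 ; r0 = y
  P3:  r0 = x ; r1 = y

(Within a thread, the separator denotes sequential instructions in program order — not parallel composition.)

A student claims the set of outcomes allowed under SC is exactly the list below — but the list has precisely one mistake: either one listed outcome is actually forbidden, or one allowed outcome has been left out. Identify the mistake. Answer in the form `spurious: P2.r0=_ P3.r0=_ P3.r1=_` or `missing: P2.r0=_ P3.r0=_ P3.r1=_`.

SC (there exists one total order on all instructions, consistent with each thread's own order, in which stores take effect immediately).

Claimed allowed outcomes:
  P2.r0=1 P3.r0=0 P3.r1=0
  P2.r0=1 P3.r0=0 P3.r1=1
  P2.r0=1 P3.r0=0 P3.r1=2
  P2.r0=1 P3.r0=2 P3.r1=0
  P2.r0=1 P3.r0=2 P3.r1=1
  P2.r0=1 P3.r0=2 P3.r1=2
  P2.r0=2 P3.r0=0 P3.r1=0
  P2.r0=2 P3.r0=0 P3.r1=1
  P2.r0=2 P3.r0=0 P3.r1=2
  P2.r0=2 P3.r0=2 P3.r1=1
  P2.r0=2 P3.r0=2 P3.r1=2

spurious: P2.r0=1 P3.r0=2 P3.r1=0

outcome vector order: (P2.r0,P3.r0,P3.r1)
under SC → 100; 101; 102; 121; 122; 200; 201; 202; 221; 222
claimed∖SC = {120}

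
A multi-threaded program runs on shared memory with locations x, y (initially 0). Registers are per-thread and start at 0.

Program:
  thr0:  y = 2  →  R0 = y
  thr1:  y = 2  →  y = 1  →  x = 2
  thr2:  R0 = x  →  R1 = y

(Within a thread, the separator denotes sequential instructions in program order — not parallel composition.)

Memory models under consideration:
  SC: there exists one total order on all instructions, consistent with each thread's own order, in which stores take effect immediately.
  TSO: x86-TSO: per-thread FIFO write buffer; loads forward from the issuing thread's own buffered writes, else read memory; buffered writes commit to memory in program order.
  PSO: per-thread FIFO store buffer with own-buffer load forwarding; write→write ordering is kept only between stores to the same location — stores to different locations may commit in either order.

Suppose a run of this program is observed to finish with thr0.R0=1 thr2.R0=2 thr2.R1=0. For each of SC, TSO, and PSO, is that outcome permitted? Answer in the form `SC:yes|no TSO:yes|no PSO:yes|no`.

outcome vector order: (thr0.R0,thr2.R0,thr2.R1)
SC (9): 1/0/0 1/0/1 1/0/2 1/2/1 2/0/0 2/0/1 2/0/2 2/2/1 2/2/2
TSO (9): 1/0/0 1/0/1 1/0/2 1/2/1 2/0/0 2/0/1 2/0/2 2/2/1 2/2/2
PSO (12): 1/0/0 1/0/1 1/0/2 1/2/0 1/2/1 1/2/2 2/0/0 2/0/1 2/0/2 2/2/0 2/2/1 2/2/2
target 1/2/0 ∈ {PSO}

SC:no TSO:no PSO:yes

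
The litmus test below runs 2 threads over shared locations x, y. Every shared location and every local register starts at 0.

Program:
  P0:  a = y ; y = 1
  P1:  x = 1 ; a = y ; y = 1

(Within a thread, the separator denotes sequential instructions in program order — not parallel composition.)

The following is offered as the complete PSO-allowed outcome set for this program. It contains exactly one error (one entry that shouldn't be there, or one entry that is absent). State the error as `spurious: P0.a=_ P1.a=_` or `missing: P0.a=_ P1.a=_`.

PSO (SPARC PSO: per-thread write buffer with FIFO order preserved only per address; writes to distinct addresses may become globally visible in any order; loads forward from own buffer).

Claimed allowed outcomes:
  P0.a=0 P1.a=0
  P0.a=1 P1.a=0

outcome vector order: (P0.a,P1.a)
under PSO → 00, 01, 10
PSO∖claimed = {01}

missing: P0.a=0 P1.a=1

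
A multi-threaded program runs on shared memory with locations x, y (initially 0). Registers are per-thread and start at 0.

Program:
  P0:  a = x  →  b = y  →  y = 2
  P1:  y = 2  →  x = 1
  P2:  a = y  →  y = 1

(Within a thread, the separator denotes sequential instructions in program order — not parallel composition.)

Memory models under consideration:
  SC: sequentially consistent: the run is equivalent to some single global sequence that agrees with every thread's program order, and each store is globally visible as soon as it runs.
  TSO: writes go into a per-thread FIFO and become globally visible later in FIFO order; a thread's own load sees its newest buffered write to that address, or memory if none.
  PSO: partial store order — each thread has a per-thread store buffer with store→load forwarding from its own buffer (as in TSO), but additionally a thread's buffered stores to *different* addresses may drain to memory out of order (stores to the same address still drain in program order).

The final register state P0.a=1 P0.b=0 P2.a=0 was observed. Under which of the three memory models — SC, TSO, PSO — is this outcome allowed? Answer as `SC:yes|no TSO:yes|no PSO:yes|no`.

SC:no TSO:no PSO:yes

outcome vector order: (P0.a,P0.b,P2.a)
SC (10): (0,0,0), (0,0,2), (0,1,0), (0,1,2), (0,2,0), (0,2,2), (1,1,0), (1,1,2), (1,2,0), (1,2,2)
TSO (10): (0,0,0), (0,0,2), (0,1,0), (0,1,2), (0,2,0), (0,2,2), (1,1,0), (1,1,2), (1,2,0), (1,2,2)
PSO (12): (0,0,0), (0,0,2), (0,1,0), (0,1,2), (0,2,0), (0,2,2), (1,0,0), (1,0,2), (1,1,0), (1,1,2), (1,2,0), (1,2,2)
target (1,0,0) ∈ {PSO}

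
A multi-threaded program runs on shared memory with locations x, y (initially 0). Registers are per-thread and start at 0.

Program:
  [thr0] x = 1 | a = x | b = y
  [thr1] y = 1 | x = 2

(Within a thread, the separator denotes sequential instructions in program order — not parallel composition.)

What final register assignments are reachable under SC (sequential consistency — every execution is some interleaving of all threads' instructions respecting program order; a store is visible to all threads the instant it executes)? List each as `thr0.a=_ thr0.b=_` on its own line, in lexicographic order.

thr0.a=1 thr0.b=0
thr0.a=1 thr0.b=1
thr0.a=2 thr0.b=1

outcome vector order: (thr0.a,thr0.b)
|SC outcomes| = 3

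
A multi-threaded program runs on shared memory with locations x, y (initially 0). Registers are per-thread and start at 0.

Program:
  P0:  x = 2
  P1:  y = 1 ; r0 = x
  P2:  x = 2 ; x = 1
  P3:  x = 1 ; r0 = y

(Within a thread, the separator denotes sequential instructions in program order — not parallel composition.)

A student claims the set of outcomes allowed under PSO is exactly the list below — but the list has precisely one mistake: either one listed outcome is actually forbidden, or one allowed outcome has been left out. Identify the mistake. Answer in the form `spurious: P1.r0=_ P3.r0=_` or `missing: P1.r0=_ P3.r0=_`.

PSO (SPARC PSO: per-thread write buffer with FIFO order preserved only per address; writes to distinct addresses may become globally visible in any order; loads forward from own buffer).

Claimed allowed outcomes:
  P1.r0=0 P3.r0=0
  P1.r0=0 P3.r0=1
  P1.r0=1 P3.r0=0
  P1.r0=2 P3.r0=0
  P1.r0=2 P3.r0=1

outcome vector order: (P1.r0,P3.r0)
under PSO → (0,0) (0,1) (1,0) (1,1) (2,0) (2,1)
PSO∖claimed = {(1,1)}

missing: P1.r0=1 P3.r0=1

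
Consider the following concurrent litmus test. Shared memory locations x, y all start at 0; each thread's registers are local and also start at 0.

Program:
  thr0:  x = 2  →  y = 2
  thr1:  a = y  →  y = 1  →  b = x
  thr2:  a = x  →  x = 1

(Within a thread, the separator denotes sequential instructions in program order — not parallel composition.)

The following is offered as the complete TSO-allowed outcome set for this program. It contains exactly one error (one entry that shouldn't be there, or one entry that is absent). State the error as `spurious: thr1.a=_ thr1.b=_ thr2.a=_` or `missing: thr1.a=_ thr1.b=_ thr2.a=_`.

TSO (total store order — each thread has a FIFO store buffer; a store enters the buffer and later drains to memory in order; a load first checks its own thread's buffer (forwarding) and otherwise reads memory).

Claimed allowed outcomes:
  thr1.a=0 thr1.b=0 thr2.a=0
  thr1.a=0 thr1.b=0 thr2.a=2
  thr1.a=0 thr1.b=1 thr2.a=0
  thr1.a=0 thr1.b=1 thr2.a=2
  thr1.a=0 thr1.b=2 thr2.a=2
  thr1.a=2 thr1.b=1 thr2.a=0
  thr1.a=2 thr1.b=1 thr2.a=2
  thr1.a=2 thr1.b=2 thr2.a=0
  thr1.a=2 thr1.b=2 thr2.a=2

outcome vector order: (thr1.a,thr1.b,thr2.a)
under TSO → 0/0/0, 0/0/2, 0/1/0, 0/1/2, 0/2/0, 0/2/2, 2/1/0, 2/1/2, 2/2/0, 2/2/2
TSO∖claimed = {0/2/0}

missing: thr1.a=0 thr1.b=2 thr2.a=0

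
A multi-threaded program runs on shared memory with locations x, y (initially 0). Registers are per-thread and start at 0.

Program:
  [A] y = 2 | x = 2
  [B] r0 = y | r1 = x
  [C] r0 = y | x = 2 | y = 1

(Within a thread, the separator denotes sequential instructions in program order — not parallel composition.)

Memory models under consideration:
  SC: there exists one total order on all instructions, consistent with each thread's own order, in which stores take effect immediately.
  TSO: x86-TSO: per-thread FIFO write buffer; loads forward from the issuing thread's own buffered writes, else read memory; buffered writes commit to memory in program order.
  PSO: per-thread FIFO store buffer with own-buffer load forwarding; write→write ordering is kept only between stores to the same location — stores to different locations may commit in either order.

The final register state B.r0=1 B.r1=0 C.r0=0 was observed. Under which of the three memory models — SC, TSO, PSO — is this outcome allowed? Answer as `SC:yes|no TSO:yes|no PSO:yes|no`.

SC:no TSO:no PSO:yes

outcome vector order: (B.r0,B.r1,C.r0)
under SC → <0 0 0>, <0 0 2>, <0 2 0>, <0 2 2>, <1 2 0>, <1 2 2>, <2 0 0>, <2 0 2>, <2 2 0>, <2 2 2>
under TSO → <0 0 0>, <0 0 2>, <0 2 0>, <0 2 2>, <1 2 0>, <1 2 2>, <2 0 0>, <2 0 2>, <2 2 0>, <2 2 2>
under PSO → <0 0 0>, <0 0 2>, <0 2 0>, <0 2 2>, <1 0 0>, <1 0 2>, <1 2 0>, <1 2 2>, <2 0 0>, <2 0 2>, <2 2 0>, <2 2 2>
target <1 0 0> ∈ {PSO}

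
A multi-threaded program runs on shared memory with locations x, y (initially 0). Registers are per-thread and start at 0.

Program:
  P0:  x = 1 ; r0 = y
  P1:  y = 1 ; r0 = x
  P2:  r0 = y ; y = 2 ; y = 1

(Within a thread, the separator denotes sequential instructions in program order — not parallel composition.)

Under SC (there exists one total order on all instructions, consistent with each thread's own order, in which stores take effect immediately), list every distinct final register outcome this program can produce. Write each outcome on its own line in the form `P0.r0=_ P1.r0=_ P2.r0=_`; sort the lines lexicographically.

outcome vector order: (P0.r0,P1.r0,P2.r0)
|SC outcomes| = 10

P0.r0=0 P1.r0=1 P2.r0=0
P0.r0=0 P1.r0=1 P2.r0=1
P0.r0=1 P1.r0=0 P2.r0=0
P0.r0=1 P1.r0=0 P2.r0=1
P0.r0=1 P1.r0=1 P2.r0=0
P0.r0=1 P1.r0=1 P2.r0=1
P0.r0=2 P1.r0=0 P2.r0=0
P0.r0=2 P1.r0=0 P2.r0=1
P0.r0=2 P1.r0=1 P2.r0=0
P0.r0=2 P1.r0=1 P2.r0=1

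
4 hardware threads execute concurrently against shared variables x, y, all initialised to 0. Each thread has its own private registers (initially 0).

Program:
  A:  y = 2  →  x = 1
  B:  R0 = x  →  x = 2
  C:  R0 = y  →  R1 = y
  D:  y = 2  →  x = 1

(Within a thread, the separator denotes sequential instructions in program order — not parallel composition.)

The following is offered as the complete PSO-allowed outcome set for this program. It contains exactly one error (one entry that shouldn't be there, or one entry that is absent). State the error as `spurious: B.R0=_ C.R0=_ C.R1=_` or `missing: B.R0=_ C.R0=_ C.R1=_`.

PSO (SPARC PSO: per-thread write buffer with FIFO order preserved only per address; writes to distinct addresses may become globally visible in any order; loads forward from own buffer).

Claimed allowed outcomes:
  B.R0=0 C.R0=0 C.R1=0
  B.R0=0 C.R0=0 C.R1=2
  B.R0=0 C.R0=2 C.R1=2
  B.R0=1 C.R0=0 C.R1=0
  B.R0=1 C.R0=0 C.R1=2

outcome vector order: (B.R0,C.R0,C.R1)
[PSO] allowed = {<0 0 0>; <0 0 2>; <0 2 2>; <1 0 0>; <1 0 2>; <1 2 2>}
PSO∖claimed = {<1 2 2>}

missing: B.R0=1 C.R0=2 C.R1=2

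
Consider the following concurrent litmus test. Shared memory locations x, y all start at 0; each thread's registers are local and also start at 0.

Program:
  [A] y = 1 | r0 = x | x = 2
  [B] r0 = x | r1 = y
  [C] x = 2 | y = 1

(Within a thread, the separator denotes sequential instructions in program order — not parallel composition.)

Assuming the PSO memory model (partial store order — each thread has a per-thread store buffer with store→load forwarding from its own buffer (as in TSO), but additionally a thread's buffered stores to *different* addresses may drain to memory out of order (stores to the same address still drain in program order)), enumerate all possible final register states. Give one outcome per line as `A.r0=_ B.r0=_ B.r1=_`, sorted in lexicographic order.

A.r0=0 B.r0=0 B.r1=0
A.r0=0 B.r0=0 B.r1=1
A.r0=0 B.r0=2 B.r1=0
A.r0=0 B.r0=2 B.r1=1
A.r0=2 B.r0=0 B.r1=0
A.r0=2 B.r0=0 B.r1=1
A.r0=2 B.r0=2 B.r1=0
A.r0=2 B.r0=2 B.r1=1

outcome vector order: (A.r0,B.r0,B.r1)
|PSO outcomes| = 8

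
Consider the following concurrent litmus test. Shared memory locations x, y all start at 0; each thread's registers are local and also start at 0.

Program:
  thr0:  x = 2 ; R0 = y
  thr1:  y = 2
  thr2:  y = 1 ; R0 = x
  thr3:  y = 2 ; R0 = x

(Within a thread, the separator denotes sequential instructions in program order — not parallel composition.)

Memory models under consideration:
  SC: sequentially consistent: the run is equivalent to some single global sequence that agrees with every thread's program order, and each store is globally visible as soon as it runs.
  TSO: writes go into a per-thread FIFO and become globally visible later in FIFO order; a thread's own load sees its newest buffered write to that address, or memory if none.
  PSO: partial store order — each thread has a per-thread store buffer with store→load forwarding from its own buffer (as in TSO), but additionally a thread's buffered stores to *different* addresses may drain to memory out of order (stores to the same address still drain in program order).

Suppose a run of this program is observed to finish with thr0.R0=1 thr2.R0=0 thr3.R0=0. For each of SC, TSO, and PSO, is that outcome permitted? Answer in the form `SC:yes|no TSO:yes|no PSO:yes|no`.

outcome vector order: (thr0.R0,thr2.R0,thr3.R0)
SC (9): 0/2/2 1/0/0 1/0/2 1/2/0 1/2/2 2/0/0 2/0/2 2/2/0 2/2/2
TSO (12): 0/0/0 0/0/2 0/2/0 0/2/2 1/0/0 1/0/2 1/2/0 1/2/2 2/0/0 2/0/2 2/2/0 2/2/2
PSO (12): 0/0/0 0/0/2 0/2/0 0/2/2 1/0/0 1/0/2 1/2/0 1/2/2 2/0/0 2/0/2 2/2/0 2/2/2
target 1/0/0 ∈ {SC,TSO,PSO}

SC:yes TSO:yes PSO:yes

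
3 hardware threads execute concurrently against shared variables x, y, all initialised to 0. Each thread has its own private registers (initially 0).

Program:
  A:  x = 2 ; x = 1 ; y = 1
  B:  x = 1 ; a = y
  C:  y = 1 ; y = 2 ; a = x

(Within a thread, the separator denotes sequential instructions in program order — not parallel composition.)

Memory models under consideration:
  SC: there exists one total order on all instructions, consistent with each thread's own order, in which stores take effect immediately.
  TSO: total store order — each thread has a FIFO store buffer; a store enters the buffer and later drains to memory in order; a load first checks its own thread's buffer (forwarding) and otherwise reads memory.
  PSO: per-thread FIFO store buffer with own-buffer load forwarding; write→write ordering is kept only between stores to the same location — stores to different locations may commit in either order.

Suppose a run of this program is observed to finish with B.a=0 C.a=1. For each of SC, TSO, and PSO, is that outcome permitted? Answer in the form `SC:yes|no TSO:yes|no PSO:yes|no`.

outcome vector order: (B.a,C.a)
SC (8): (0,1); (0,2); (1,0); (1,1); (1,2); (2,0); (2,1); (2,2)
TSO (9): (0,0); (0,1); (0,2); (1,0); (1,1); (1,2); (2,0); (2,1); (2,2)
PSO (9): (0,0); (0,1); (0,2); (1,0); (1,1); (1,2); (2,0); (2,1); (2,2)
target (0,1) ∈ {SC,TSO,PSO}

SC:yes TSO:yes PSO:yes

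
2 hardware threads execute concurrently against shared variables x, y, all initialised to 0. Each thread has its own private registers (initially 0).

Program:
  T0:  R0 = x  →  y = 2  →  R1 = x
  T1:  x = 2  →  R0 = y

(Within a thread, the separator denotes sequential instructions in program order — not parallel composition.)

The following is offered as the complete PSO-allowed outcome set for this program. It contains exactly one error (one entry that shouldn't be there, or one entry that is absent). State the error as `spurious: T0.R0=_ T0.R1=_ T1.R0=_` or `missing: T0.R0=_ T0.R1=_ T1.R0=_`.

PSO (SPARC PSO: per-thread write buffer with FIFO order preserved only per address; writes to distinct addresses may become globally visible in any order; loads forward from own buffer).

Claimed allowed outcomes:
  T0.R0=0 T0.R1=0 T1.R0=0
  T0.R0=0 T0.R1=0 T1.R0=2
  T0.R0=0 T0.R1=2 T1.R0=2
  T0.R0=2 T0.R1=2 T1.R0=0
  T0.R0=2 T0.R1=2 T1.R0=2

outcome vector order: (T0.R0,T0.R1,T1.R0)
under PSO → 0/0/0; 0/0/2; 0/2/0; 0/2/2; 2/2/0; 2/2/2
PSO∖claimed = {0/2/0}

missing: T0.R0=0 T0.R1=2 T1.R0=0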